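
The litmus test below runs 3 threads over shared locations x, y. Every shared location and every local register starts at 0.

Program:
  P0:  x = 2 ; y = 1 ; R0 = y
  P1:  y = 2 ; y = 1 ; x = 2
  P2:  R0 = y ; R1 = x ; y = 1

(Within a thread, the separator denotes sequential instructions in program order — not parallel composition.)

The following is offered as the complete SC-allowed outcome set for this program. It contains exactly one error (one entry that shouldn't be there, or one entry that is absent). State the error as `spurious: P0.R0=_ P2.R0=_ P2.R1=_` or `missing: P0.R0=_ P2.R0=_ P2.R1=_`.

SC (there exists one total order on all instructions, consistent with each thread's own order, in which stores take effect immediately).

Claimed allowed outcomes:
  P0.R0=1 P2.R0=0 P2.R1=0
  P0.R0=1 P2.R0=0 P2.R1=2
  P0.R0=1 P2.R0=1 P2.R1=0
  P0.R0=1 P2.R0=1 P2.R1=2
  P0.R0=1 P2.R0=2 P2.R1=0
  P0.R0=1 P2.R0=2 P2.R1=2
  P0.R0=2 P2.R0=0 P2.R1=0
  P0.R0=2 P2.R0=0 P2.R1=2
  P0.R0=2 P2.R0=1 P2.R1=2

missing: P0.R0=2 P2.R0=2 P2.R1=2

outcome vector order: (P0.R0,P2.R0,P2.R1)
SC: 10 outcomes — {100, 102, 110, 112, 120, 122, 200, 202, 212, 222}
SC∖claimed = {222}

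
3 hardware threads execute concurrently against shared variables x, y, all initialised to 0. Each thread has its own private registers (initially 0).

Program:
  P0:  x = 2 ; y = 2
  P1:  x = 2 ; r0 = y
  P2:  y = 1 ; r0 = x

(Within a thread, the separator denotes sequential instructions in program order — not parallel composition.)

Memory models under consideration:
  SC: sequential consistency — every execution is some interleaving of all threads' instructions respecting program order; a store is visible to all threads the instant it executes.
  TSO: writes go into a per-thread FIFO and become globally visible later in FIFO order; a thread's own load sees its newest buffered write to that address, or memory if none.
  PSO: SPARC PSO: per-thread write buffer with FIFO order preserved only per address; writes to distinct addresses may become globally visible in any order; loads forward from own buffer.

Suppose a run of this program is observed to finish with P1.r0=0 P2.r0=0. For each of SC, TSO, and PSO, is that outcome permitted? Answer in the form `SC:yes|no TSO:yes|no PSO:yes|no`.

outcome vector order: (P1.r0,P2.r0)
under SC → 0/2 1/0 1/2 2/0 2/2
under TSO → 0/0 0/2 1/0 1/2 2/0 2/2
under PSO → 0/0 0/2 1/0 1/2 2/0 2/2
target 0/0 ∈ {TSO,PSO}

SC:no TSO:yes PSO:yes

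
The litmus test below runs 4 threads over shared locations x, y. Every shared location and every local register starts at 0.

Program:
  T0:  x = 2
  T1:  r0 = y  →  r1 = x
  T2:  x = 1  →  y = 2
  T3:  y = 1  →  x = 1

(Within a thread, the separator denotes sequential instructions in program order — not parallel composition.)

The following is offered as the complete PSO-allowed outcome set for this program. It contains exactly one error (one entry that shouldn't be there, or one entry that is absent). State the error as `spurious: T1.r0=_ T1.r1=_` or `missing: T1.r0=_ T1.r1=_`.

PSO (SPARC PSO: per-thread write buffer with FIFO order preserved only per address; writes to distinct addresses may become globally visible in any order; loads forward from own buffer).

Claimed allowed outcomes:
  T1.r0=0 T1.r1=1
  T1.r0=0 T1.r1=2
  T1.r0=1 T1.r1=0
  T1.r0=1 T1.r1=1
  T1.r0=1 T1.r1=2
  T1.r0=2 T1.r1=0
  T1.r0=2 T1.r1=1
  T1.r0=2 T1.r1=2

missing: T1.r0=0 T1.r1=0

outcome vector order: (T1.r0,T1.r1)
PSO (9): (0,0) (0,1) (0,2) (1,0) (1,1) (1,2) (2,0) (2,1) (2,2)
PSO∖claimed = {(0,0)}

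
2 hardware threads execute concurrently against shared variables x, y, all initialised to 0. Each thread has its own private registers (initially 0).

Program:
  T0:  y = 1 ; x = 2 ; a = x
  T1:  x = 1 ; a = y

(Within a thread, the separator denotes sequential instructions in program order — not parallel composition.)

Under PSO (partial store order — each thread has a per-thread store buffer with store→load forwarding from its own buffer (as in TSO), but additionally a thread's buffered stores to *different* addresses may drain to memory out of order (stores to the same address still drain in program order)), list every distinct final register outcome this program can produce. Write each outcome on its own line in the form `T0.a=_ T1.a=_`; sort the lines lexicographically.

outcome vector order: (T0.a,T1.a)
|PSO outcomes| = 4

T0.a=1 T1.a=0
T0.a=1 T1.a=1
T0.a=2 T1.a=0
T0.a=2 T1.a=1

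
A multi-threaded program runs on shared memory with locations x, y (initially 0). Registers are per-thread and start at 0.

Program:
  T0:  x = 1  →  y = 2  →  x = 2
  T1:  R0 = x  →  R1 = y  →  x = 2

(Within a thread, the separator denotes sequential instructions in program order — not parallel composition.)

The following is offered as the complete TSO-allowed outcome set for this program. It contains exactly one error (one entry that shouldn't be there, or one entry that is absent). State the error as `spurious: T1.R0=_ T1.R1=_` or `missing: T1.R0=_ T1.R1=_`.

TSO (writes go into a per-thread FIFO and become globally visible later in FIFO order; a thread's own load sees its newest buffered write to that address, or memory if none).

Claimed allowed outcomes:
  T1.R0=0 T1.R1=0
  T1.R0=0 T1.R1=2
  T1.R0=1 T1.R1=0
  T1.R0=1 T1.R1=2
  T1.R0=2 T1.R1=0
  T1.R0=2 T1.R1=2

outcome vector order: (T1.R0,T1.R1)
TSO: 5 outcomes — {00, 02, 10, 12, 22}
claimed∖TSO = {20}

spurious: T1.R0=2 T1.R1=0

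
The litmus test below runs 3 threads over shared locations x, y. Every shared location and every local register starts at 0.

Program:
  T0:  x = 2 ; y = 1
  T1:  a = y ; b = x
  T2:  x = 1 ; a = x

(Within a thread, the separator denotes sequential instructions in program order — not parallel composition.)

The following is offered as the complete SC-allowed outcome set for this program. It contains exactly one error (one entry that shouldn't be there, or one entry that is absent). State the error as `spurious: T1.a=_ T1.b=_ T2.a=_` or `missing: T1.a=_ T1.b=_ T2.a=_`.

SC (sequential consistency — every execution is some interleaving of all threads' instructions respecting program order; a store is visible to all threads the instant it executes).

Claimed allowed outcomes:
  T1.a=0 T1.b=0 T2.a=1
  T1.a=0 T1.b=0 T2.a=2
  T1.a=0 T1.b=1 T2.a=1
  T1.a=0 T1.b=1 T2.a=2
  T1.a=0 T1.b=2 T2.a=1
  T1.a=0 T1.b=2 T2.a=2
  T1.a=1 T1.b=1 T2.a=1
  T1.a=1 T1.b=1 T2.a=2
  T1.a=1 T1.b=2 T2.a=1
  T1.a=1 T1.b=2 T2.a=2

outcome vector order: (T1.a,T1.b,T2.a)
SC: 9 outcomes — {001 002 011 012 021 022 111 121 122}
claimed∖SC = {112}

spurious: T1.a=1 T1.b=1 T2.a=2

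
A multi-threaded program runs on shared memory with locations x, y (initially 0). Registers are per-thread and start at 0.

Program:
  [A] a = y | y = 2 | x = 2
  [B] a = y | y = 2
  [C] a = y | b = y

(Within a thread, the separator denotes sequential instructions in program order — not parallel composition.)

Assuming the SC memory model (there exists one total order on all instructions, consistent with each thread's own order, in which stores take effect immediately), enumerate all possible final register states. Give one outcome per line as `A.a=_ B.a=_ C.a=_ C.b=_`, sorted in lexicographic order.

A.a=0 B.a=0 C.a=0 C.b=0
A.a=0 B.a=0 C.a=0 C.b=2
A.a=0 B.a=0 C.a=2 C.b=2
A.a=0 B.a=2 C.a=0 C.b=0
A.a=0 B.a=2 C.a=0 C.b=2
A.a=0 B.a=2 C.a=2 C.b=2
A.a=2 B.a=0 C.a=0 C.b=0
A.a=2 B.a=0 C.a=0 C.b=2
A.a=2 B.a=0 C.a=2 C.b=2

outcome vector order: (A.a,B.a,C.a,C.b)
|SC outcomes| = 9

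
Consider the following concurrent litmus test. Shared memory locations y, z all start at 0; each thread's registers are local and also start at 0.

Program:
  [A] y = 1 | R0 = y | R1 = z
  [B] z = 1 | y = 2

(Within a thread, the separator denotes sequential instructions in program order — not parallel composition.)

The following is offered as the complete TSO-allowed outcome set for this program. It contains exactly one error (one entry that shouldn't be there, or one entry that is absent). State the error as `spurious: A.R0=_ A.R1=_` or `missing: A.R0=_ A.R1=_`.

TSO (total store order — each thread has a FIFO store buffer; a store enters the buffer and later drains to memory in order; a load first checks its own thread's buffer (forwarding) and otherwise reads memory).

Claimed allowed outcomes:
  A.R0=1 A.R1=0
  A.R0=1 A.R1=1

outcome vector order: (A.R0,A.R1)
TSO: 3 outcomes — {<1 0>, <1 1>, <2 1>}
TSO∖claimed = {<2 1>}

missing: A.R0=2 A.R1=1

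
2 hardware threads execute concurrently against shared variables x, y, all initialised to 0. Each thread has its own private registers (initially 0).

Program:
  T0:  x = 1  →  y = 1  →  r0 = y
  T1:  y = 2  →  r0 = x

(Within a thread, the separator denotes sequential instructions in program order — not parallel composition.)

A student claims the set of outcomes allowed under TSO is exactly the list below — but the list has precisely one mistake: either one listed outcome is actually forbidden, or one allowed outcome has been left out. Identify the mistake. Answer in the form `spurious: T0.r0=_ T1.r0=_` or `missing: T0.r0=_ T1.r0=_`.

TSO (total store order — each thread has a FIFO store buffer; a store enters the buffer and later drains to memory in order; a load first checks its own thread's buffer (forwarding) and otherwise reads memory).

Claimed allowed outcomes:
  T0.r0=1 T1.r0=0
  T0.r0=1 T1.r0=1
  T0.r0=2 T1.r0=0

outcome vector order: (T0.r0,T1.r0)
TSO (4): <1 0>, <1 1>, <2 0>, <2 1>
TSO∖claimed = {<2 1>}

missing: T0.r0=2 T1.r0=1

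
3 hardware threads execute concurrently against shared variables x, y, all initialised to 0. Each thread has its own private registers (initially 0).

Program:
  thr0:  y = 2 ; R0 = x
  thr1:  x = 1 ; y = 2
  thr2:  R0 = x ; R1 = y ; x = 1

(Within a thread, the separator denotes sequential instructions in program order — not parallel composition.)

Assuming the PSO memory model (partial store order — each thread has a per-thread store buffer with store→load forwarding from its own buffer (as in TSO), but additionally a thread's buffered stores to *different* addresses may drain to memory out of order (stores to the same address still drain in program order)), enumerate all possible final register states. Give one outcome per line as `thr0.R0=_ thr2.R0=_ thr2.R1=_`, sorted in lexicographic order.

outcome vector order: (thr0.R0,thr2.R0,thr2.R1)
|PSO outcomes| = 8

thr0.R0=0 thr2.R0=0 thr2.R1=0
thr0.R0=0 thr2.R0=0 thr2.R1=2
thr0.R0=0 thr2.R0=1 thr2.R1=0
thr0.R0=0 thr2.R0=1 thr2.R1=2
thr0.R0=1 thr2.R0=0 thr2.R1=0
thr0.R0=1 thr2.R0=0 thr2.R1=2
thr0.R0=1 thr2.R0=1 thr2.R1=0
thr0.R0=1 thr2.R0=1 thr2.R1=2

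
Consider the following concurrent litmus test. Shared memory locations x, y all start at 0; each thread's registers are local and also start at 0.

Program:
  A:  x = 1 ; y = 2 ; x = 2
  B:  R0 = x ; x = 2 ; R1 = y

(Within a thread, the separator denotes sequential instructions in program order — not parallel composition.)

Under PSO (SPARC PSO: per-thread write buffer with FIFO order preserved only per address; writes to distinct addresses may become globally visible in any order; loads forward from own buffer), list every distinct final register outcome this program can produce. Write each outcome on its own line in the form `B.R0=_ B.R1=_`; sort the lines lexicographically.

outcome vector order: (B.R0,B.R1)
|PSO outcomes| = 6

B.R0=0 B.R1=0
B.R0=0 B.R1=2
B.R0=1 B.R1=0
B.R0=1 B.R1=2
B.R0=2 B.R1=0
B.R0=2 B.R1=2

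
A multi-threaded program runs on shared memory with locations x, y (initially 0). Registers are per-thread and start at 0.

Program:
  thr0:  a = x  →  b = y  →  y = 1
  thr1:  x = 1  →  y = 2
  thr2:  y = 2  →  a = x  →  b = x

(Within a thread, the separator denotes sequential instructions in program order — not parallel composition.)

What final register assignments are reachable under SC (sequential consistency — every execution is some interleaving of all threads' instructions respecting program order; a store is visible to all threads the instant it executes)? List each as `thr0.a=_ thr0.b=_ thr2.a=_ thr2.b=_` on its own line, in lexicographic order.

thr0.a=0 thr0.b=0 thr2.a=0 thr2.b=0
thr0.a=0 thr0.b=0 thr2.a=0 thr2.b=1
thr0.a=0 thr0.b=0 thr2.a=1 thr2.b=1
thr0.a=0 thr0.b=2 thr2.a=0 thr2.b=0
thr0.a=0 thr0.b=2 thr2.a=0 thr2.b=1
thr0.a=0 thr0.b=2 thr2.a=1 thr2.b=1
thr0.a=1 thr0.b=0 thr2.a=1 thr2.b=1
thr0.a=1 thr0.b=2 thr2.a=0 thr2.b=0
thr0.a=1 thr0.b=2 thr2.a=0 thr2.b=1
thr0.a=1 thr0.b=2 thr2.a=1 thr2.b=1

outcome vector order: (thr0.a,thr0.b,thr2.a,thr2.b)
|SC outcomes| = 10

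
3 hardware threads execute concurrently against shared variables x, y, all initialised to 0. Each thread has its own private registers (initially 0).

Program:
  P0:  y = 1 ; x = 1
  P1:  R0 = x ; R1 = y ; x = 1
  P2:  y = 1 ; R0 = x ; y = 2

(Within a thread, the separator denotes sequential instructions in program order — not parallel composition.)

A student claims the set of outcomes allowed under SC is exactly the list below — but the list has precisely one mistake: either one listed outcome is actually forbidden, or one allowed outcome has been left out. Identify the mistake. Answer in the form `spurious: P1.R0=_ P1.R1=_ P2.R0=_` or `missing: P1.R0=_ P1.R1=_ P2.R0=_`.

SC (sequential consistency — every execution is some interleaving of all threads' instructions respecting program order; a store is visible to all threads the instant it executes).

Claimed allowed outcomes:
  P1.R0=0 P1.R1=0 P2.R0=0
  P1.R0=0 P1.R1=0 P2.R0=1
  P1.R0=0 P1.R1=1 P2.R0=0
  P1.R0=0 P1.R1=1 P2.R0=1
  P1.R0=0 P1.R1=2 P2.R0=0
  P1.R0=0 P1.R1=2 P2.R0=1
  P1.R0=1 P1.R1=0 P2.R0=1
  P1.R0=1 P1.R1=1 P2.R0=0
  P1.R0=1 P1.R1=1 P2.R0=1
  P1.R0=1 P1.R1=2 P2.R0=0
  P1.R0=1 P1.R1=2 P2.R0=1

spurious: P1.R0=1 P1.R1=0 P2.R0=1

outcome vector order: (P1.R0,P1.R1,P2.R0)
SC: 10 outcomes — {0/0/0 0/0/1 0/1/0 0/1/1 0/2/0 0/2/1 1/1/0 1/1/1 1/2/0 1/2/1}
claimed∖SC = {1/0/1}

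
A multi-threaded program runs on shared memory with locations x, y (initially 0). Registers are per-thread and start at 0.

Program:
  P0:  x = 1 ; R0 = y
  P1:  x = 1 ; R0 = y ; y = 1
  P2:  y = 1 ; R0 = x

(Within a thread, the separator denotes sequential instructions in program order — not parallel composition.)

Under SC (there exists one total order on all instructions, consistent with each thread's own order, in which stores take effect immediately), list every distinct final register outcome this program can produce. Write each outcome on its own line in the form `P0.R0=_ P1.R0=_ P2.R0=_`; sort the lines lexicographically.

P0.R0=0 P1.R0=0 P2.R0=1
P0.R0=0 P1.R0=1 P2.R0=1
P0.R0=1 P1.R0=0 P2.R0=1
P0.R0=1 P1.R0=1 P2.R0=0
P0.R0=1 P1.R0=1 P2.R0=1

outcome vector order: (P0.R0,P1.R0,P2.R0)
|SC outcomes| = 5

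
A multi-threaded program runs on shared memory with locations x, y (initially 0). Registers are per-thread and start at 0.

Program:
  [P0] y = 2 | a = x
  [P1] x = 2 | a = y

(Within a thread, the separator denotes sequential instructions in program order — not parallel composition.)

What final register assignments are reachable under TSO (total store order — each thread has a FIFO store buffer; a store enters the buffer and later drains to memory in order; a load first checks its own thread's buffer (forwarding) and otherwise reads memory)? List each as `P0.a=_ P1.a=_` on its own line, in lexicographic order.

outcome vector order: (P0.a,P1.a)
|TSO outcomes| = 4

P0.a=0 P1.a=0
P0.a=0 P1.a=2
P0.a=2 P1.a=0
P0.a=2 P1.a=2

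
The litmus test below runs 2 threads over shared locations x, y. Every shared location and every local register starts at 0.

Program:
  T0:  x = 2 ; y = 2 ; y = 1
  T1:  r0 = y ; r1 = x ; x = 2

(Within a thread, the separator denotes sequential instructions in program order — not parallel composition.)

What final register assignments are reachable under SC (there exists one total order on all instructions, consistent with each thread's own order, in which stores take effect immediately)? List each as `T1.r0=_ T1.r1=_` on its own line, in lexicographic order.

outcome vector order: (T1.r0,T1.r1)
|SC outcomes| = 4

T1.r0=0 T1.r1=0
T1.r0=0 T1.r1=2
T1.r0=1 T1.r1=2
T1.r0=2 T1.r1=2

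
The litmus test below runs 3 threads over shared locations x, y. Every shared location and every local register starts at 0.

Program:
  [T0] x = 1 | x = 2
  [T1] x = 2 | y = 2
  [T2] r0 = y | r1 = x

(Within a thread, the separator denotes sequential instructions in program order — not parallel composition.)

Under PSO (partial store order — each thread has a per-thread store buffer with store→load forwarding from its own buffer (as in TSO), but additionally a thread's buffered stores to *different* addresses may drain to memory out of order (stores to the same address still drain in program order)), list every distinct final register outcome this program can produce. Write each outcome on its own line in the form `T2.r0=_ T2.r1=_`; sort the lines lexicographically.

T2.r0=0 T2.r1=0
T2.r0=0 T2.r1=1
T2.r0=0 T2.r1=2
T2.r0=2 T2.r1=0
T2.r0=2 T2.r1=1
T2.r0=2 T2.r1=2

outcome vector order: (T2.r0,T2.r1)
|PSO outcomes| = 6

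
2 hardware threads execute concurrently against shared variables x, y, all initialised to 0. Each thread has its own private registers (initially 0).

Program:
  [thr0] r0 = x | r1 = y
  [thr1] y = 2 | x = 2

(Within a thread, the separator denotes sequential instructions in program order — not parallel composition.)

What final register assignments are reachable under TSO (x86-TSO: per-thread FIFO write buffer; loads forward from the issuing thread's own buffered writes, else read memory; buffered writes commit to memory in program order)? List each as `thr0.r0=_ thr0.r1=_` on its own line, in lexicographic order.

thr0.r0=0 thr0.r1=0
thr0.r0=0 thr0.r1=2
thr0.r0=2 thr0.r1=2

outcome vector order: (thr0.r0,thr0.r1)
|TSO outcomes| = 3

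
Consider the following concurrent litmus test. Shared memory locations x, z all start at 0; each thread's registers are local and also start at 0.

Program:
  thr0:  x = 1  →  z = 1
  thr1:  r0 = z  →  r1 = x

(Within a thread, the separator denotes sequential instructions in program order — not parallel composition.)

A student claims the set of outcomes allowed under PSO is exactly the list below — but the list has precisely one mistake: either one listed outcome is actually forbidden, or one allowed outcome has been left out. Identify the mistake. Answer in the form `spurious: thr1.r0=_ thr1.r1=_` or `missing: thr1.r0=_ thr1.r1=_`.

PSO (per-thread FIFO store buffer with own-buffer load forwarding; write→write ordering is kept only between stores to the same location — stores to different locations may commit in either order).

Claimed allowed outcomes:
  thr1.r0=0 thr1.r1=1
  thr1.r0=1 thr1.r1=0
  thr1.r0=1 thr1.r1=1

missing: thr1.r0=0 thr1.r1=0

outcome vector order: (thr1.r0,thr1.r1)
PSO (4): 0/0; 0/1; 1/0; 1/1
PSO∖claimed = {0/0}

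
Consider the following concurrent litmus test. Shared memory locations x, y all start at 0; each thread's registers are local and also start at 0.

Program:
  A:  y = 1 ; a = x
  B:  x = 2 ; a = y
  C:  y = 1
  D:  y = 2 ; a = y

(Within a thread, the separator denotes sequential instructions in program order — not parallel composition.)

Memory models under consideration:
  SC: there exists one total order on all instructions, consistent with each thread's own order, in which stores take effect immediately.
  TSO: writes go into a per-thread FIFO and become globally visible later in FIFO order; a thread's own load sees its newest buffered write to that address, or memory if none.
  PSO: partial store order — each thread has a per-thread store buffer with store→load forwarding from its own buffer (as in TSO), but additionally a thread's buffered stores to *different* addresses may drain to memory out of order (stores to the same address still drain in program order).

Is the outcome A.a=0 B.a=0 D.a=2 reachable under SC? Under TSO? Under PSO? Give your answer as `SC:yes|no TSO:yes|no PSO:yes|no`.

SC:no TSO:yes PSO:yes

outcome vector order: (A.a,B.a,D.a)
SC (10): (0,1,1), (0,1,2), (0,2,1), (0,2,2), (2,0,1), (2,0,2), (2,1,1), (2,1,2), (2,2,1), (2,2,2)
TSO (12): (0,0,1), (0,0,2), (0,1,1), (0,1,2), (0,2,1), (0,2,2), (2,0,1), (2,0,2), (2,1,1), (2,1,2), (2,2,1), (2,2,2)
PSO (12): (0,0,1), (0,0,2), (0,1,1), (0,1,2), (0,2,1), (0,2,2), (2,0,1), (2,0,2), (2,1,1), (2,1,2), (2,2,1), (2,2,2)
target (0,0,2) ∈ {TSO,PSO}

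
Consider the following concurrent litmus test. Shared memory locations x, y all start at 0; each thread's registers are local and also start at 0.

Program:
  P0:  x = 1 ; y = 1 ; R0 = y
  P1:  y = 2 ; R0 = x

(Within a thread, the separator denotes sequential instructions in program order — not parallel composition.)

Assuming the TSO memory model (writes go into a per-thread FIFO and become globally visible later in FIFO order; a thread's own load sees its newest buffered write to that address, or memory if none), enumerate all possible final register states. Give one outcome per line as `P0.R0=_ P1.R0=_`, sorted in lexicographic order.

outcome vector order: (P0.R0,P1.R0)
|TSO outcomes| = 4

P0.R0=1 P1.R0=0
P0.R0=1 P1.R0=1
P0.R0=2 P1.R0=0
P0.R0=2 P1.R0=1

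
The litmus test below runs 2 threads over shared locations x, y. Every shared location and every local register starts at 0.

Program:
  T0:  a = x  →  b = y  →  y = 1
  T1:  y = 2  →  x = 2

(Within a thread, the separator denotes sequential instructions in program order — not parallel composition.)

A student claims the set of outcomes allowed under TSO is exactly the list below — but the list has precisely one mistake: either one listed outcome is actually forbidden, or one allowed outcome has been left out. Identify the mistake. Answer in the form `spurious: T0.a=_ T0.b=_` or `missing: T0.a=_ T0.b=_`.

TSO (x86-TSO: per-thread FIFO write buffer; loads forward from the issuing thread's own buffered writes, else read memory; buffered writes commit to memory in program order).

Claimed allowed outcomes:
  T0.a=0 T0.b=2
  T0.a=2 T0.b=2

outcome vector order: (T0.a,T0.b)
[TSO] allowed = {0/0, 0/2, 2/2}
TSO∖claimed = {0/0}

missing: T0.a=0 T0.b=0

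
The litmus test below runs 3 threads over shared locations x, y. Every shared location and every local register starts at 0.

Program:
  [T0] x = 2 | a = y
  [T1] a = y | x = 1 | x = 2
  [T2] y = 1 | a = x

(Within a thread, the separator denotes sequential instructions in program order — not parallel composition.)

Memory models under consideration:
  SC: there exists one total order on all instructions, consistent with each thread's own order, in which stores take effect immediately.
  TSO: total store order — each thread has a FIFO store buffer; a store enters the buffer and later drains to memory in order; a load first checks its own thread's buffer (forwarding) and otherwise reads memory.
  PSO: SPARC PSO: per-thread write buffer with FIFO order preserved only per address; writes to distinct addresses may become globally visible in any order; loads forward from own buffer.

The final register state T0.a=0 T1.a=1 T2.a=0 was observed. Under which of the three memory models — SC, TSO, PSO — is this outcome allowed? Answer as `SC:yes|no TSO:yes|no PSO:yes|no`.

outcome vector order: (T0.a,T1.a,T2.a)
SC (10): (0,0,1), (0,0,2), (0,1,1), (0,1,2), (1,0,0), (1,0,1), (1,0,2), (1,1,0), (1,1,1), (1,1,2)
TSO (12): (0,0,0), (0,0,1), (0,0,2), (0,1,0), (0,1,1), (0,1,2), (1,0,0), (1,0,1), (1,0,2), (1,1,0), (1,1,1), (1,1,2)
PSO (12): (0,0,0), (0,0,1), (0,0,2), (0,1,0), (0,1,1), (0,1,2), (1,0,0), (1,0,1), (1,0,2), (1,1,0), (1,1,1), (1,1,2)
target (0,1,0) ∈ {TSO,PSO}

SC:no TSO:yes PSO:yes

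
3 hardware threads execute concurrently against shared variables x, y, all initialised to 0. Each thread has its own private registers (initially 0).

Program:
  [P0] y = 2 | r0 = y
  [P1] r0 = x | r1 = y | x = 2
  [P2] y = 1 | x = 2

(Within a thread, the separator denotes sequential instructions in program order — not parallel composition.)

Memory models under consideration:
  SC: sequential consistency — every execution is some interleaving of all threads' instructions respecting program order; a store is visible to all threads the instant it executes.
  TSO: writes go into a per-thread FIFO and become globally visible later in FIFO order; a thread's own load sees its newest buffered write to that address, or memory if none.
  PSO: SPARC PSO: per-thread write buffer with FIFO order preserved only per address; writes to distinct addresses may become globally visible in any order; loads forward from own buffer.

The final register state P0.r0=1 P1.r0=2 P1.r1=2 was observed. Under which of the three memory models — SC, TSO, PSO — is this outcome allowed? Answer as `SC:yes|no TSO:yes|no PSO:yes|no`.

outcome vector order: (P0.r0,P1.r0,P1.r1)
SC: 9 outcomes — {1/0/0; 1/0/1; 1/0/2; 1/2/1; 2/0/0; 2/0/1; 2/0/2; 2/2/1; 2/2/2}
TSO: 9 outcomes — {1/0/0; 1/0/1; 1/0/2; 1/2/1; 2/0/0; 2/0/1; 2/0/2; 2/2/1; 2/2/2}
PSO: 12 outcomes — {1/0/0; 1/0/1; 1/0/2; 1/2/0; 1/2/1; 1/2/2; 2/0/0; 2/0/1; 2/0/2; 2/2/0; 2/2/1; 2/2/2}
target 1/2/2 ∈ {PSO}

SC:no TSO:no PSO:yes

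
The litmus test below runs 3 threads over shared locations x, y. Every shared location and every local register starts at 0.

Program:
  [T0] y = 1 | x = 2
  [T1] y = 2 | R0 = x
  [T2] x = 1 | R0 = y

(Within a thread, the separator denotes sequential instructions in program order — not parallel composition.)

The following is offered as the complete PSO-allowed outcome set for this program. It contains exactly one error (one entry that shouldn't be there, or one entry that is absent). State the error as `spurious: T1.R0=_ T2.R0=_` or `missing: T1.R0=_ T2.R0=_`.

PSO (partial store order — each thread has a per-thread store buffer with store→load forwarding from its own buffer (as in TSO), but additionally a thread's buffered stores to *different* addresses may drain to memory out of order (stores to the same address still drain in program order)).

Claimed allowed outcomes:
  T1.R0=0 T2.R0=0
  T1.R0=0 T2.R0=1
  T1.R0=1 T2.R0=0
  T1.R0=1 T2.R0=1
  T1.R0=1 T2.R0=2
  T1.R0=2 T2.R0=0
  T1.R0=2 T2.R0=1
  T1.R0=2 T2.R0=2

outcome vector order: (T1.R0,T2.R0)
PSO (9): <0 0>, <0 1>, <0 2>, <1 0>, <1 1>, <1 2>, <2 0>, <2 1>, <2 2>
PSO∖claimed = {<0 2>}

missing: T1.R0=0 T2.R0=2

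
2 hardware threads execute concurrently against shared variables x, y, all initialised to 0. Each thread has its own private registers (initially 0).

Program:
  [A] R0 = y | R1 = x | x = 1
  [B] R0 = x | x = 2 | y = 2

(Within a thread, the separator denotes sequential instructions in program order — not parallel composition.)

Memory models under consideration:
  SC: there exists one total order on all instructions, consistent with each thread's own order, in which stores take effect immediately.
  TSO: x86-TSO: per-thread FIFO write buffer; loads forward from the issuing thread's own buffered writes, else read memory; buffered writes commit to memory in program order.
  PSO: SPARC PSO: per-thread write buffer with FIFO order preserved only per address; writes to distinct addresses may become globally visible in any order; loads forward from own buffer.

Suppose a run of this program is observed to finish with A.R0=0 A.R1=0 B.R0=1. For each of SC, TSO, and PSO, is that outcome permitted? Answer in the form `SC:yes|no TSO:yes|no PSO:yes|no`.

outcome vector order: (A.R0,A.R1,B.R0)
under SC → (0,0,0) (0,0,1) (0,2,0) (2,2,0)
under TSO → (0,0,0) (0,0,1) (0,2,0) (2,2,0)
under PSO → (0,0,0) (0,0,1) (0,2,0) (2,0,0) (2,2,0)
target (0,0,1) ∈ {SC,TSO,PSO}

SC:yes TSO:yes PSO:yes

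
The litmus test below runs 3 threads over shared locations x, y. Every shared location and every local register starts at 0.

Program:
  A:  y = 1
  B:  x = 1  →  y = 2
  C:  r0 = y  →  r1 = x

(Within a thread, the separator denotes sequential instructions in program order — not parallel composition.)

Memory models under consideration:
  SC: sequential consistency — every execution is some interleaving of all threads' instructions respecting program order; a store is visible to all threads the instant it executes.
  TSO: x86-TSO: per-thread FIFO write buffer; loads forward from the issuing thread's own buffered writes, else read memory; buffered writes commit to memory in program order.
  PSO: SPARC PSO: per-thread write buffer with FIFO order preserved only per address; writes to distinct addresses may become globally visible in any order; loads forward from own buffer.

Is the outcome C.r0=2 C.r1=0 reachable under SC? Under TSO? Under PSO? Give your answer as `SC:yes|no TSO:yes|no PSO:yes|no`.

SC:no TSO:no PSO:yes

outcome vector order: (C.r0,C.r1)
[SC] allowed = {(0,0); (0,1); (1,0); (1,1); (2,1)}
[TSO] allowed = {(0,0); (0,1); (1,0); (1,1); (2,1)}
[PSO] allowed = {(0,0); (0,1); (1,0); (1,1); (2,0); (2,1)}
target (2,0) ∈ {PSO}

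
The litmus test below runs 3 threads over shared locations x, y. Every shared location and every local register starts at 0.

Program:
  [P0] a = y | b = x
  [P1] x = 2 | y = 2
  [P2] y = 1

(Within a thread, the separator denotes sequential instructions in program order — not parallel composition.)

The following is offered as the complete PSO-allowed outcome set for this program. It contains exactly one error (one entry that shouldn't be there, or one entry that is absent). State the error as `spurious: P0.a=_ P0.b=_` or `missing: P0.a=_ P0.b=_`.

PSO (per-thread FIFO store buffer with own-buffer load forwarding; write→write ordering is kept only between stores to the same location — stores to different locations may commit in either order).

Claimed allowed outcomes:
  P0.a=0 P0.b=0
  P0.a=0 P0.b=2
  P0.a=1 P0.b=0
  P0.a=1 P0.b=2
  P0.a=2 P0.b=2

outcome vector order: (P0.a,P0.b)
PSO (6): <0 0>; <0 2>; <1 0>; <1 2>; <2 0>; <2 2>
PSO∖claimed = {<2 0>}

missing: P0.a=2 P0.b=0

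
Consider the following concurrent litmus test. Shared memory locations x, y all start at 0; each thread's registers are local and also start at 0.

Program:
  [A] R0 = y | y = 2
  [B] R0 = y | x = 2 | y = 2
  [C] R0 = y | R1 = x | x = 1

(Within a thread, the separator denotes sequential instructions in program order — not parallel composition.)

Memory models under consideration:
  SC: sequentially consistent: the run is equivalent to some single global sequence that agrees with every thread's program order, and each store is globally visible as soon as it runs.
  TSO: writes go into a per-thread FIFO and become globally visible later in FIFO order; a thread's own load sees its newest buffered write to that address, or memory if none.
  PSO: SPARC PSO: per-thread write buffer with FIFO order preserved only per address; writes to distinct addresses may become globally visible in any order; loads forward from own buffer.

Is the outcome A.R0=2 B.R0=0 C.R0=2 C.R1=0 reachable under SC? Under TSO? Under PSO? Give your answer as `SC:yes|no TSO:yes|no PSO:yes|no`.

SC:no TSO:no PSO:yes

outcome vector order: (A.R0,B.R0,C.R0,C.R1)
SC (11): (0,0,0,0), (0,0,0,2), (0,0,2,0), (0,0,2,2), (0,2,0,0), (0,2,0,2), (0,2,2,0), (0,2,2,2), (2,0,0,0), (2,0,0,2), (2,0,2,2)
TSO (11): (0,0,0,0), (0,0,0,2), (0,0,2,0), (0,0,2,2), (0,2,0,0), (0,2,0,2), (0,2,2,0), (0,2,2,2), (2,0,0,0), (2,0,0,2), (2,0,2,2)
PSO (12): (0,0,0,0), (0,0,0,2), (0,0,2,0), (0,0,2,2), (0,2,0,0), (0,2,0,2), (0,2,2,0), (0,2,2,2), (2,0,0,0), (2,0,0,2), (2,0,2,0), (2,0,2,2)
target (2,0,2,0) ∈ {PSO}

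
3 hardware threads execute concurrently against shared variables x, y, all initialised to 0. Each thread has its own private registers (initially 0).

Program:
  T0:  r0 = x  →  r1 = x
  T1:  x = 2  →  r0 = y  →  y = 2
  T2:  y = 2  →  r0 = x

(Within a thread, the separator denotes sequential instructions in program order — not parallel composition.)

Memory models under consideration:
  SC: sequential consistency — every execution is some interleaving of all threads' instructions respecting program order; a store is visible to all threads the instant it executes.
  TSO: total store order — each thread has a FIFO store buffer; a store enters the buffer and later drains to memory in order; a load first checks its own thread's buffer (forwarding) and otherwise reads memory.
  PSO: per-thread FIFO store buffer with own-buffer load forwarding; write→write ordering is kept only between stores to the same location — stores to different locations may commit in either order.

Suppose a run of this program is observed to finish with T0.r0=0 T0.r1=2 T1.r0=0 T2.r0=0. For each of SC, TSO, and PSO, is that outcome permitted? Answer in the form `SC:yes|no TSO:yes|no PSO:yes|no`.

SC:no TSO:yes PSO:yes

outcome vector order: (T0.r0,T0.r1,T1.r0,T2.r0)
under SC → 0/0/0/2; 0/0/2/0; 0/0/2/2; 0/2/0/2; 0/2/2/0; 0/2/2/2; 2/2/0/2; 2/2/2/0; 2/2/2/2
under TSO → 0/0/0/0; 0/0/0/2; 0/0/2/0; 0/0/2/2; 0/2/0/0; 0/2/0/2; 0/2/2/0; 0/2/2/2; 2/2/0/0; 2/2/0/2; 2/2/2/0; 2/2/2/2
under PSO → 0/0/0/0; 0/0/0/2; 0/0/2/0; 0/0/2/2; 0/2/0/0; 0/2/0/2; 0/2/2/0; 0/2/2/2; 2/2/0/0; 2/2/0/2; 2/2/2/0; 2/2/2/2
target 0/2/0/0 ∈ {TSO,PSO}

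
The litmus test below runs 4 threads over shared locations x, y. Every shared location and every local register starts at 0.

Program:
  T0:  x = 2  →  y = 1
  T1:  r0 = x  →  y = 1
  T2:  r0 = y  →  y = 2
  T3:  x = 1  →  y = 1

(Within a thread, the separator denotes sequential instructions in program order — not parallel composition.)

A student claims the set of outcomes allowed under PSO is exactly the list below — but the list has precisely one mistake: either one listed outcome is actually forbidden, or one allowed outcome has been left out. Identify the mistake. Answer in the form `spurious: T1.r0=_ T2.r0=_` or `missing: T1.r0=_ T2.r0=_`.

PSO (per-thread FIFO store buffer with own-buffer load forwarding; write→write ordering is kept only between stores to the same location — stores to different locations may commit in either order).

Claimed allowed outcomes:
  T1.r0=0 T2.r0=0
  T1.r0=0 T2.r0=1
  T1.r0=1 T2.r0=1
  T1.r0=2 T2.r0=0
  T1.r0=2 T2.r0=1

missing: T1.r0=1 T2.r0=0

outcome vector order: (T1.r0,T2.r0)
PSO: 6 outcomes — {0/0 0/1 1/0 1/1 2/0 2/1}
PSO∖claimed = {1/0}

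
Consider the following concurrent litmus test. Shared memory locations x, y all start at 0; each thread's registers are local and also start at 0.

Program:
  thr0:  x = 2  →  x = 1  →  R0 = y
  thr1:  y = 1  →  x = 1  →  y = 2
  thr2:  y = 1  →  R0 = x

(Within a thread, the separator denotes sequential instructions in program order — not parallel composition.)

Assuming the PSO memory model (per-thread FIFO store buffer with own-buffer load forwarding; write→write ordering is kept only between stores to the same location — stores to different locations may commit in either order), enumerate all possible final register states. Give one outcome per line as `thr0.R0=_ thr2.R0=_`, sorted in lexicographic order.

thr0.R0=0 thr2.R0=0
thr0.R0=0 thr2.R0=1
thr0.R0=0 thr2.R0=2
thr0.R0=1 thr2.R0=0
thr0.R0=1 thr2.R0=1
thr0.R0=1 thr2.R0=2
thr0.R0=2 thr2.R0=0
thr0.R0=2 thr2.R0=1
thr0.R0=2 thr2.R0=2

outcome vector order: (thr0.R0,thr2.R0)
|PSO outcomes| = 9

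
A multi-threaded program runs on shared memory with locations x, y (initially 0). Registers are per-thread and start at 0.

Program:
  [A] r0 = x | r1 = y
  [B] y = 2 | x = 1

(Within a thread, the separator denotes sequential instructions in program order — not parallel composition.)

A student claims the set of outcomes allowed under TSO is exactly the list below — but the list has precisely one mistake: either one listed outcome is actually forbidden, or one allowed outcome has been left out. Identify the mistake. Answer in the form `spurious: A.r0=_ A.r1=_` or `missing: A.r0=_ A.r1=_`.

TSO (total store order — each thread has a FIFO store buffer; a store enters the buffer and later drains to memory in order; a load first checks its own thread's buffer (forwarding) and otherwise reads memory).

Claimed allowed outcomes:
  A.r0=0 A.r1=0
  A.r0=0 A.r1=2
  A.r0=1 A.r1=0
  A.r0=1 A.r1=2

spurious: A.r0=1 A.r1=0

outcome vector order: (A.r0,A.r1)
TSO: 3 outcomes — {00 02 12}
claimed∖TSO = {10}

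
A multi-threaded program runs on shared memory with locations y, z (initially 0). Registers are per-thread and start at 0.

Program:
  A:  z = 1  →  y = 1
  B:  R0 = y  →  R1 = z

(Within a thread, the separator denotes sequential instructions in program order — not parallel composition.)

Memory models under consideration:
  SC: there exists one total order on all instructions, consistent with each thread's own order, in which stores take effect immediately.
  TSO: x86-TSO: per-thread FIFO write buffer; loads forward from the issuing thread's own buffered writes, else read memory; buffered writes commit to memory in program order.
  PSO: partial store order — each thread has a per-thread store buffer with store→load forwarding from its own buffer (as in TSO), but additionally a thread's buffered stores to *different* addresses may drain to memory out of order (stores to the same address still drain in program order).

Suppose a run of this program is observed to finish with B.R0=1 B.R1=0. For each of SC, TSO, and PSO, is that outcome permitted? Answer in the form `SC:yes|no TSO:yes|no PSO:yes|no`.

outcome vector order: (B.R0,B.R1)
SC (3): 0/0 0/1 1/1
TSO (3): 0/0 0/1 1/1
PSO (4): 0/0 0/1 1/0 1/1
target 1/0 ∈ {PSO}

SC:no TSO:no PSO:yes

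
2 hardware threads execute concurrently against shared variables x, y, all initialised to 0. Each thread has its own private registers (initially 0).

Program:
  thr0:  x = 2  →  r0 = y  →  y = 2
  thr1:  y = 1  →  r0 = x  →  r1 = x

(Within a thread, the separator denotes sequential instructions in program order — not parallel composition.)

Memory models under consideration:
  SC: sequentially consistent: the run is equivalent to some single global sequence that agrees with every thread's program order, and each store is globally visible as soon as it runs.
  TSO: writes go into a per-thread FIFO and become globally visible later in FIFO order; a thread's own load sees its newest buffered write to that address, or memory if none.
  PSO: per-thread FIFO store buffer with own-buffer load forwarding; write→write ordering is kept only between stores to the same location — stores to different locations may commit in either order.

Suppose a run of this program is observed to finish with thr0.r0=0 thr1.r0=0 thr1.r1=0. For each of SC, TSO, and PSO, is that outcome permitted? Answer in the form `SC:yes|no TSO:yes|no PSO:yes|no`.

outcome vector order: (thr0.r0,thr1.r0,thr1.r1)
under SC → 0/2/2 1/0/0 1/0/2 1/2/2
under TSO → 0/0/0 0/0/2 0/2/2 1/0/0 1/0/2 1/2/2
under PSO → 0/0/0 0/0/2 0/2/2 1/0/0 1/0/2 1/2/2
target 0/0/0 ∈ {TSO,PSO}

SC:no TSO:yes PSO:yes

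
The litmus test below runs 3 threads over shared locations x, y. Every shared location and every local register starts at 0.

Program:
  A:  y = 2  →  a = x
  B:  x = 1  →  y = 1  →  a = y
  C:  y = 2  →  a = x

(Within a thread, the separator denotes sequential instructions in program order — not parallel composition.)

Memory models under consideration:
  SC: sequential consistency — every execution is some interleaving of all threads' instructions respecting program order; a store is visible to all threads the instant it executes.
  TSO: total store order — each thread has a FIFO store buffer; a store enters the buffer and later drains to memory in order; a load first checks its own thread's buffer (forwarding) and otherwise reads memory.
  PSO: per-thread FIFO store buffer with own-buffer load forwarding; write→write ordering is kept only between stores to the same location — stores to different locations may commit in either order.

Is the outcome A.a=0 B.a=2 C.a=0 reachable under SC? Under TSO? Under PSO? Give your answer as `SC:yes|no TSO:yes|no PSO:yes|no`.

SC:no TSO:yes PSO:yes

outcome vector order: (A.a,B.a,C.a)
SC (7): (0,1,0), (0,1,1), (0,2,1), (1,1,0), (1,1,1), (1,2,0), (1,2,1)
TSO (8): (0,1,0), (0,1,1), (0,2,0), (0,2,1), (1,1,0), (1,1,1), (1,2,0), (1,2,1)
PSO (8): (0,1,0), (0,1,1), (0,2,0), (0,2,1), (1,1,0), (1,1,1), (1,2,0), (1,2,1)
target (0,2,0) ∈ {TSO,PSO}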